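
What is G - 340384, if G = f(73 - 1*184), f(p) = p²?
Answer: -328063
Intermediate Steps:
G = 12321 (G = (73 - 1*184)² = (73 - 184)² = (-111)² = 12321)
G - 340384 = 12321 - 340384 = -328063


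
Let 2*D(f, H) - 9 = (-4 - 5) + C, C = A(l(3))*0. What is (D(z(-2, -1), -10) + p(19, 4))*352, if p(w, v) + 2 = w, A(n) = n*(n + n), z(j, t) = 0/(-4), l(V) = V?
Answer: 5984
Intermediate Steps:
z(j, t) = 0 (z(j, t) = 0*(-¼) = 0)
A(n) = 2*n² (A(n) = n*(2*n) = 2*n²)
p(w, v) = -2 + w
C = 0 (C = (2*3²)*0 = (2*9)*0 = 18*0 = 0)
D(f, H) = 0 (D(f, H) = 9/2 + ((-4 - 5) + 0)/2 = 9/2 + (-9 + 0)/2 = 9/2 + (½)*(-9) = 9/2 - 9/2 = 0)
(D(z(-2, -1), -10) + p(19, 4))*352 = (0 + (-2 + 19))*352 = (0 + 17)*352 = 17*352 = 5984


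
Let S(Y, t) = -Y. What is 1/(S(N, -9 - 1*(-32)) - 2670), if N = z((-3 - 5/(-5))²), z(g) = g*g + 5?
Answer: -1/2691 ≈ -0.00037161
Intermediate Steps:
z(g) = 5 + g² (z(g) = g² + 5 = 5 + g²)
N = 21 (N = 5 + ((-3 - 5/(-5))²)² = 5 + ((-3 - 5*(-⅕))²)² = 5 + ((-3 + 1)²)² = 5 + ((-2)²)² = 5 + 4² = 5 + 16 = 21)
1/(S(N, -9 - 1*(-32)) - 2670) = 1/(-1*21 - 2670) = 1/(-21 - 2670) = 1/(-2691) = -1/2691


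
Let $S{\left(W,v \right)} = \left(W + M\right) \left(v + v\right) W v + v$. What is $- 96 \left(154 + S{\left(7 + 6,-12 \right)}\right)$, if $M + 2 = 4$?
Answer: $-5404992$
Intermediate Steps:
$M = 2$ ($M = -2 + 4 = 2$)
$S{\left(W,v \right)} = v + 2 W v^{2} \left(2 + W\right)$ ($S{\left(W,v \right)} = \left(W + 2\right) \left(v + v\right) W v + v = \left(2 + W\right) 2 v W v + v = 2 v \left(2 + W\right) W v + v = 2 W v \left(2 + W\right) v + v = 2 W v^{2} \left(2 + W\right) + v = v + 2 W v^{2} \left(2 + W\right)$)
$- 96 \left(154 + S{\left(7 + 6,-12 \right)}\right) = - 96 \left(154 - 12 \left(1 + 2 \left(-12\right) \left(7 + 6\right)^{2} + 4 \left(7 + 6\right) \left(-12\right)\right)\right) = - 96 \left(154 - 12 \left(1 + 2 \left(-12\right) 13^{2} + 4 \cdot 13 \left(-12\right)\right)\right) = - 96 \left(154 - 12 \left(1 + 2 \left(-12\right) 169 - 624\right)\right) = - 96 \left(154 - 12 \left(1 - 4056 - 624\right)\right) = - 96 \left(154 - -56148\right) = - 96 \left(154 + 56148\right) = \left(-96\right) 56302 = -5404992$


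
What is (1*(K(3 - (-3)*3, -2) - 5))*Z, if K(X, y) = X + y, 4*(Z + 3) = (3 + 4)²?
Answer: 185/4 ≈ 46.250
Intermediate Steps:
Z = 37/4 (Z = -3 + (3 + 4)²/4 = -3 + (¼)*7² = -3 + (¼)*49 = -3 + 49/4 = 37/4 ≈ 9.2500)
(1*(K(3 - (-3)*3, -2) - 5))*Z = (1*(((3 - (-3)*3) - 2) - 5))*(37/4) = (1*(((3 - 1*(-9)) - 2) - 5))*(37/4) = (1*(((3 + 9) - 2) - 5))*(37/4) = (1*((12 - 2) - 5))*(37/4) = (1*(10 - 5))*(37/4) = (1*5)*(37/4) = 5*(37/4) = 185/4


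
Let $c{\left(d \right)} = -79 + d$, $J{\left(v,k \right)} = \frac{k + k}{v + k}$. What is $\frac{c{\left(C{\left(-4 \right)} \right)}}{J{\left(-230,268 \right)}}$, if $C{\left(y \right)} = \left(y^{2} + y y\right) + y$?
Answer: $- \frac{969}{268} \approx -3.6157$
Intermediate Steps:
$J{\left(v,k \right)} = \frac{2 k}{k + v}$
$C{\left(y \right)} = y + 2 y^{2}$ ($C{\left(y \right)} = \left(y^{2} + y^{2}\right) + y = 2 y^{2} + y = y + 2 y^{2}$)
$\frac{c{\left(C{\left(-4 \right)} \right)}}{J{\left(-230,268 \right)}} = \frac{-79 - 4 \left(1 + 2 \left(-4\right)\right)}{2 \cdot 268 \frac{1}{268 - 230}} = \frac{-79 - 4 \left(1 - 8\right)}{2 \cdot 268 \cdot \frac{1}{38}} = \frac{-79 - -28}{2 \cdot 268 \cdot \frac{1}{38}} = \frac{-79 + 28}{\frac{268}{19}} = \left(-51\right) \frac{19}{268} = - \frac{969}{268}$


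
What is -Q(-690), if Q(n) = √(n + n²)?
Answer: -√475410 ≈ -689.50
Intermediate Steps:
-Q(-690) = -√(-690*(1 - 690)) = -√(-690*(-689)) = -√475410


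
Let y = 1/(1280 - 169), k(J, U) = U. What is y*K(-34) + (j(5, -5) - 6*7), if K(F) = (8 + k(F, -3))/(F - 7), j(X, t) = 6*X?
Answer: -546617/45551 ≈ -12.000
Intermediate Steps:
y = 1/1111 ≈ 0.00090009
K(F) = 5/(-7 + F) (K(F) = (8 - 3)/(F - 7) = 5/(-7 + F))
y*K(-34) + (j(5, -5) - 6*7) = (5/(-7 - 34))/1111 + (6*5 - 6*7) = (5/(-41))/1111 + (30 - 42) = (5*(-1/41))/1111 - 12 = (1/1111)*(-5/41) - 12 = -5/45551 - 12 = -546617/45551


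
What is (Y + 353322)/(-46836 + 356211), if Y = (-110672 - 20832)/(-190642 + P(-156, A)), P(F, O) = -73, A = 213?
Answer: 67383936734/59002453125 ≈ 1.1421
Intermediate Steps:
Y = 131504/190715 (Y = (-110672 - 20832)/(-190642 - 73) = -131504/(-190715) = -131504*(-1/190715) = 131504/190715 ≈ 0.68953)
(Y + 353322)/(-46836 + 356211) = (131504/190715 + 353322)/(-46836 + 356211) = (67383936734/190715)/309375 = (67383936734/190715)*(1/309375) = 67383936734/59002453125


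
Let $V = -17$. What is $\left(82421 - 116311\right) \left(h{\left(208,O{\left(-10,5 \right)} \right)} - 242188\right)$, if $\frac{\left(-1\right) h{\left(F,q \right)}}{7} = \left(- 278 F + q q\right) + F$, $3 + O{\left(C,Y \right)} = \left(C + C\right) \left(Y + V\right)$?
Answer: $7864479510$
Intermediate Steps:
$O{\left(C,Y \right)} = -3 + 2 C \left(-17 + Y\right)$ ($O{\left(C,Y \right)} = -3 + \left(C + C\right) \left(Y - 17\right) = -3 + 2 C \left(-17 + Y\right)$)
$h{\left(F,q \right)} = - 7 q^{2} + 1939 F$ ($h{\left(F,q \right)} = - 7 \left(\left(- 278 F + q q\right) + F\right) = - 7 \left(\left(- 278 F + q^{2}\right) + F\right) = - 7 \left(\left(q^{2} - 278 F\right) + F\right) = - 7 \left(q^{2} - 277 F\right) = - 7 q^{2} + 1939 F$)
$\left(82421 - 116311\right) \left(h{\left(208,O{\left(-10,5 \right)} \right)} - 242188\right) = \left(82421 - 116311\right) \left(\left(- 7 \left(-3 - -340 + 2 \left(-10\right) 5\right)^{2} + 1939 \cdot 208\right) - 242188\right) = - 33890 \left(\left(- 7 \left(-3 + 340 - 100\right)^{2} + 403312\right) - 242188\right) = - 33890 \left(\left(- 7 \cdot 237^{2} + 403312\right) - 242188\right) = - 33890 \left(\left(\left(-7\right) 56169 + 403312\right) - 242188\right) = - 33890 \left(\left(-393183 + 403312\right) - 242188\right) = - 33890 \left(10129 - 242188\right) = \left(-33890\right) \left(-232059\right) = 7864479510$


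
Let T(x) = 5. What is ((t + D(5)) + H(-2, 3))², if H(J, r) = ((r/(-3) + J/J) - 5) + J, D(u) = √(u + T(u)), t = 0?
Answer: (7 - √10)² ≈ 14.728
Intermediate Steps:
D(u) = √(5 + u) (D(u) = √(u + 5) = √(5 + u))
H(J, r) = -4 + J - r/3 (H(J, r) = ((r*(-⅓) + 1) - 5) + J = ((-r/3 + 1) - 5) + J = ((1 - r/3) - 5) + J = (-4 - r/3) + J = -4 + J - r/3)
((t + D(5)) + H(-2, 3))² = ((0 + √(5 + 5)) + (-4 - 2 - ⅓*3))² = ((0 + √10) + (-4 - 2 - 1))² = (√10 - 7)² = (-7 + √10)²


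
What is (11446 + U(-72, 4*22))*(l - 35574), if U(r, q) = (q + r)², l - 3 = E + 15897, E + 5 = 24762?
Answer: 59481266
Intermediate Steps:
E = 24757 (E = -5 + 24762 = 24757)
l = 40657 (l = 3 + (24757 + 15897) = 3 + 40654 = 40657)
(11446 + U(-72, 4*22))*(l - 35574) = (11446 + (4*22 - 72)²)*(40657 - 35574) = (11446 + (88 - 72)²)*5083 = (11446 + 16²)*5083 = (11446 + 256)*5083 = 11702*5083 = 59481266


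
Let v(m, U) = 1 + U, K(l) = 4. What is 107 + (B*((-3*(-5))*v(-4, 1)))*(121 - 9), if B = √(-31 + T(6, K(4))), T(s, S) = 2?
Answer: 107 + 3360*I*√29 ≈ 107.0 + 18094.0*I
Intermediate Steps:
B = I*√29 (B = √(-31 + 2) = √(-29) = I*√29 ≈ 5.3852*I)
107 + (B*((-3*(-5))*v(-4, 1)))*(121 - 9) = 107 + ((I*√29)*((-3*(-5))*(1 + 1)))*(121 - 9) = 107 + ((I*√29)*(15*2))*112 = 107 + ((I*√29)*30)*112 = 107 + (30*I*√29)*112 = 107 + 3360*I*√29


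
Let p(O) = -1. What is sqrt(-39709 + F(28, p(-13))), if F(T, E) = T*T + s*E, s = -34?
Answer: I*sqrt(38891) ≈ 197.21*I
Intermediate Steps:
F(T, E) = T**2 - 34*E (F(T, E) = T*T - 34*E = T**2 - 34*E)
sqrt(-39709 + F(28, p(-13))) = sqrt(-39709 + (28**2 - 34*(-1))) = sqrt(-39709 + (784 + 34)) = sqrt(-39709 + 818) = sqrt(-38891) = I*sqrt(38891)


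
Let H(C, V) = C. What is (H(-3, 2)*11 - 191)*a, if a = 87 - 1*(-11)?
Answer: -21952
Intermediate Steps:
a = 98 (a = 87 + 11 = 98)
(H(-3, 2)*11 - 191)*a = (-3*11 - 191)*98 = (-33 - 191)*98 = -224*98 = -21952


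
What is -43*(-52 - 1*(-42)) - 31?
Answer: 399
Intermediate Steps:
-43*(-52 - 1*(-42)) - 31 = -43*(-52 + 42) - 31 = -43*(-10) - 31 = 430 - 31 = 399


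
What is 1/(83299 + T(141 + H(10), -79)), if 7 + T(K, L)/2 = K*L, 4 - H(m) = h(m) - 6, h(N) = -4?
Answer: 1/58795 ≈ 1.7008e-5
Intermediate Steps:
H(m) = 14 (H(m) = 4 - (-4 - 6) = 4 - 1*(-10) = 4 + 10 = 14)
T(K, L) = -14 + 2*K*L (T(K, L) = -14 + 2*(K*L) = -14 + 2*K*L)
1/(83299 + T(141 + H(10), -79)) = 1/(83299 + (-14 + 2*(141 + 14)*(-79))) = 1/(83299 + (-14 + 2*155*(-79))) = 1/(83299 + (-14 - 24490)) = 1/(83299 - 24504) = 1/58795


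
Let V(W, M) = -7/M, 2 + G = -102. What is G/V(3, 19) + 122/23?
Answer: 46302/161 ≈ 287.59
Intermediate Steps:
G = -104 (G = -2 - 102 = -104)
G/V(3, 19) + 122/23 = -104/((-7/19)) + 122/23 = -104/((-7*1/19)) + 122*(1/23) = -104/(-7/19) + 122/23 = -104*(-19/7) + 122/23 = 1976/7 + 122/23 = 46302/161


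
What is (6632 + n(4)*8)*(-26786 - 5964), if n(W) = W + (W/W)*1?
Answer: -218508000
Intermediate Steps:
n(W) = 1 + W (n(W) = W + 1*1 = W + 1 = 1 + W)
(6632 + n(4)*8)*(-26786 - 5964) = (6632 + (1 + 4)*8)*(-26786 - 5964) = (6632 + 5*8)*(-32750) = (6632 + 40)*(-32750) = 6672*(-32750) = -218508000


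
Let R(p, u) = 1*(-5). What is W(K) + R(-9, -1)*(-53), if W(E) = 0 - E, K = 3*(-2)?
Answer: 271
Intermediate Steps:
K = -6
W(E) = -E
R(p, u) = -5
W(K) + R(-9, -1)*(-53) = -1*(-6) - 5*(-53) = 6 + 265 = 271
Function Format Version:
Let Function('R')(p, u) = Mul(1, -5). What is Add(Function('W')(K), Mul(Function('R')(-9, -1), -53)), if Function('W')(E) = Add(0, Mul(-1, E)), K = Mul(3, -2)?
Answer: 271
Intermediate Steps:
K = -6
Function('W')(E) = Mul(-1, E)
Function('R')(p, u) = -5
Add(Function('W')(K), Mul(Function('R')(-9, -1), -53)) = Add(Mul(-1, -6), Mul(-5, -53)) = Add(6, 265) = 271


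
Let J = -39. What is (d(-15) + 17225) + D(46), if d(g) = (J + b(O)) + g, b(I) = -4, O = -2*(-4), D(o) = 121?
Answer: 17288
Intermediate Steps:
O = 8
d(g) = -43 + g (d(g) = (-39 - 4) + g = -43 + g)
(d(-15) + 17225) + D(46) = ((-43 - 15) + 17225) + 121 = (-58 + 17225) + 121 = 17167 + 121 = 17288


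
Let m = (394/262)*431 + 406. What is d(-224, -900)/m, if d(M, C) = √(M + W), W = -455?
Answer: 131*I*√679/138093 ≈ 0.024719*I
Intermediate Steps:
d(M, C) = √(-455 + M) (d(M, C) = √(M - 455) = √(-455 + M))
m = 138093/131 (m = (394*(1/262))*431 + 406 = (197/131)*431 + 406 = 84907/131 + 406 = 138093/131 ≈ 1054.1)
d(-224, -900)/m = √(-455 - 224)/(138093/131) = √(-679)*(131/138093) = (I*√679)*(131/138093) = 131*I*√679/138093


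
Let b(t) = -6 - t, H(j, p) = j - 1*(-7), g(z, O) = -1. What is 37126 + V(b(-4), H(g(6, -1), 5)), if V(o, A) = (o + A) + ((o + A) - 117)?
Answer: 37017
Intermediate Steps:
H(j, p) = 7 + j (H(j, p) = j + 7 = 7 + j)
V(o, A) = -117 + 2*A + 2*o (V(o, A) = (A + o) + ((A + o) - 117) = (A + o) + (-117 + A + o) = -117 + 2*A + 2*o)
37126 + V(b(-4), H(g(6, -1), 5)) = 37126 + (-117 + 2*(7 - 1) + 2*(-6 - 1*(-4))) = 37126 + (-117 + 2*6 + 2*(-6 + 4)) = 37126 + (-117 + 12 + 2*(-2)) = 37126 + (-117 + 12 - 4) = 37126 - 109 = 37017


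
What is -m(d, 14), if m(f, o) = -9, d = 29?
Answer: 9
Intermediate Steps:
-m(d, 14) = -1*(-9) = 9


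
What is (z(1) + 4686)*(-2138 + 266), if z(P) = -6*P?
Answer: -8760960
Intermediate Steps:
(z(1) + 4686)*(-2138 + 266) = (-6*1 + 4686)*(-2138 + 266) = (-6 + 4686)*(-1872) = 4680*(-1872) = -8760960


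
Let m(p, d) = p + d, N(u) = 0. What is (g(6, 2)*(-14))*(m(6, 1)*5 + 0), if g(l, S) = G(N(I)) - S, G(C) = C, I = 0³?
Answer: 980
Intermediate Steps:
I = 0
m(p, d) = d + p
g(l, S) = -S (g(l, S) = 0 - S = -S)
(g(6, 2)*(-14))*(m(6, 1)*5 + 0) = (-1*2*(-14))*((1 + 6)*5 + 0) = (-2*(-14))*(7*5 + 0) = 28*(35 + 0) = 28*35 = 980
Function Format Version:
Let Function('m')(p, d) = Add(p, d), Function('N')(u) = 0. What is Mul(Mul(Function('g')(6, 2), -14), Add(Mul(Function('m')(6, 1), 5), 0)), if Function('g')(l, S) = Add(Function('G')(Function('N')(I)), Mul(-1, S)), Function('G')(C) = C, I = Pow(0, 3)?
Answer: 980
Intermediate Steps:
I = 0
Function('m')(p, d) = Add(d, p)
Function('g')(l, S) = Mul(-1, S) (Function('g')(l, S) = Add(0, Mul(-1, S)) = Mul(-1, S))
Mul(Mul(Function('g')(6, 2), -14), Add(Mul(Function('m')(6, 1), 5), 0)) = Mul(Mul(Mul(-1, 2), -14), Add(Mul(Add(1, 6), 5), 0)) = Mul(Mul(-2, -14), Add(Mul(7, 5), 0)) = Mul(28, Add(35, 0)) = Mul(28, 35) = 980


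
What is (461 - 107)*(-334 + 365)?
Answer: 10974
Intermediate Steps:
(461 - 107)*(-334 + 365) = 354*31 = 10974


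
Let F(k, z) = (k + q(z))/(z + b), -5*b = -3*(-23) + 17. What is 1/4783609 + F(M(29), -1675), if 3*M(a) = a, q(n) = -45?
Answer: 2535338153/121422347247 ≈ 0.020880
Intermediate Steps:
b = -86/5 (b = -(-3*(-23) + 17)/5 = -(69 + 17)/5 = -⅕*86 = -86/5 ≈ -17.200)
M(a) = a/3
F(k, z) = (-45 + k)/(-86/5 + z) (F(k, z) = (k - 45)/(z - 86/5) = (-45 + k)/(-86/5 + z))
1/4783609 + F(M(29), -1675) = 1/4783609 + 5*(-45 + (⅓)*29)/(-86 + 5*(-1675)) = 1/4783609 + 5*(-45 + 29/3)/(-86 - 8375) = 1/4783609 + 5*(-106/3)/(-8461) = 1/4783609 + 5*(-1/8461)*(-106/3) = 1/4783609 + 530/25383 = 2535338153/121422347247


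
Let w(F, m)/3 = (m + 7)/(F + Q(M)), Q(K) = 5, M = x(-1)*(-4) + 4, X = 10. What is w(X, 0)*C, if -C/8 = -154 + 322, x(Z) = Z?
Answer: -9408/5 ≈ -1881.6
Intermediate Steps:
C = -1344 (C = -8*(-154 + 322) = -8*168 = -1344)
M = 8 (M = -1*(-4) + 4 = 4 + 4 = 8)
w(F, m) = 3*(7 + m)/(5 + F) (w(F, m) = 3*((m + 7)/(F + 5)) = 3*((7 + m)/(5 + F)) = 3*(7 + m)/(5 + F))
w(X, 0)*C = (3*(7 + 0)/(5 + 10))*(-1344) = (3*7/15)*(-1344) = (3*(1/15)*7)*(-1344) = (7/5)*(-1344) = -9408/5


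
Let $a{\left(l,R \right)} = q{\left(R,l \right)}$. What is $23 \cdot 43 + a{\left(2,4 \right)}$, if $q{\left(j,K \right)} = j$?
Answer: $993$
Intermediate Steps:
$a{\left(l,R \right)} = R$
$23 \cdot 43 + a{\left(2,4 \right)} = 23 \cdot 43 + 4 = 989 + 4 = 993$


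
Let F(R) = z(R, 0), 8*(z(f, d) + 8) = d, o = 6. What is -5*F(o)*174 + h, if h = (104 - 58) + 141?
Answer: 7147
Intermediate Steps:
z(f, d) = -8 + d/8
h = 187 (h = 46 + 141 = 187)
F(R) = -8 (F(R) = -8 + (1/8)*0 = -8 + 0 = -8)
-5*F(o)*174 + h = -5*(-8)*174 + 187 = 40*174 + 187 = 6960 + 187 = 7147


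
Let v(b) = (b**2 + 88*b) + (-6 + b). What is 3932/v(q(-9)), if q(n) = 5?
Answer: 983/116 ≈ 8.4741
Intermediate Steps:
v(b) = -6 + b**2 + 89*b
3932/v(q(-9)) = 3932/(-6 + 5**2 + 89*5) = 3932/(-6 + 25 + 445) = 3932/464 = 3932*(1/464) = 983/116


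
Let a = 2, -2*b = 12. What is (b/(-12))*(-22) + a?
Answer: -9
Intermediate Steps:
b = -6 (b = -½*12 = -6)
(b/(-12))*(-22) + a = -6/(-12)*(-22) + 2 = -6*(-1/12)*(-22) + 2 = (½)*(-22) + 2 = -11 + 2 = -9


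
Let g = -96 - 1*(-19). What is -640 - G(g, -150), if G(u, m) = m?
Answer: -490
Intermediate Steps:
g = -77 (g = -96 + 19 = -77)
-640 - G(g, -150) = -640 - 1*(-150) = -640 + 150 = -490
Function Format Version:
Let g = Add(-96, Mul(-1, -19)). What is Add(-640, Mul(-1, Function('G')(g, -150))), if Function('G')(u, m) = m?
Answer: -490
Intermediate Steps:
g = -77 (g = Add(-96, 19) = -77)
Add(-640, Mul(-1, Function('G')(g, -150))) = Add(-640, Mul(-1, -150)) = Add(-640, 150) = -490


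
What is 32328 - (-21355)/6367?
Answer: 205853731/6367 ≈ 32331.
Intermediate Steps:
32328 - (-21355)/6367 = 32328 - 1*(-21355/6367) = 32328 + 21355/6367 = 205853731/6367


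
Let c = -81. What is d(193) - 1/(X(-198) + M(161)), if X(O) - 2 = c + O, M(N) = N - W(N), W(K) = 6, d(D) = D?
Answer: 23547/122 ≈ 193.01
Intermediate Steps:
M(N) = -6 + N (M(N) = N - 1*6 = N - 6 = -6 + N)
X(O) = -79 + O (X(O) = 2 + (-81 + O) = -79 + O)
d(193) - 1/(X(-198) + M(161)) = 193 - 1/((-79 - 198) + (-6 + 161)) = 193 - 1/(-277 + 155) = 193 - 1/(-122) = 193 - 1*(-1/122) = 193 + 1/122 = 23547/122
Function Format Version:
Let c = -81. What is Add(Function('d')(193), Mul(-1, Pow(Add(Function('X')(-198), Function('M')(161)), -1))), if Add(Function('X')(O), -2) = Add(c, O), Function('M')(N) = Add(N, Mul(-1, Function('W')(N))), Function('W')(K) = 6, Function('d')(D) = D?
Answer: Rational(23547, 122) ≈ 193.01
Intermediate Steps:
Function('M')(N) = Add(-6, N) (Function('M')(N) = Add(N, Mul(-1, 6)) = Add(N, -6) = Add(-6, N))
Function('X')(O) = Add(-79, O) (Function('X')(O) = Add(2, Add(-81, O)) = Add(-79, O))
Add(Function('d')(193), Mul(-1, Pow(Add(Function('X')(-198), Function('M')(161)), -1))) = Add(193, Mul(-1, Pow(Add(Add(-79, -198), Add(-6, 161)), -1))) = Add(193, Mul(-1, Pow(Add(-277, 155), -1))) = Add(193, Mul(-1, Pow(-122, -1))) = Add(193, Mul(-1, Rational(-1, 122))) = Add(193, Rational(1, 122)) = Rational(23547, 122)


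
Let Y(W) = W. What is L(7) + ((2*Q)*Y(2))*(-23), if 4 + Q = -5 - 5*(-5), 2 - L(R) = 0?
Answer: -1470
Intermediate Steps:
L(R) = 2 (L(R) = 2 - 1*0 = 2 + 0 = 2)
Q = 16 (Q = -4 + (-5 - 5*(-5)) = -4 + (-5 + 25) = -4 + 20 = 16)
L(7) + ((2*Q)*Y(2))*(-23) = 2 + ((2*16)*2)*(-23) = 2 + (32*2)*(-23) = 2 + 64*(-23) = 2 - 1472 = -1470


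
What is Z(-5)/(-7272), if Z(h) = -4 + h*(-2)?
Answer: -1/1212 ≈ -0.00082508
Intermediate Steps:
Z(h) = -4 - 2*h
Z(-5)/(-7272) = (-4 - 2*(-5))/(-7272) = (-4 + 10)*(-1/7272) = 6*(-1/7272) = -1/1212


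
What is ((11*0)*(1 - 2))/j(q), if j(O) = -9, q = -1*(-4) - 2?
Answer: 0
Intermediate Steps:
q = 2 (q = 4 - 2 = 2)
((11*0)*(1 - 2))/j(q) = ((11*0)*(1 - 2))/(-9) = (0*(-1))*(-⅑) = 0*(-⅑) = 0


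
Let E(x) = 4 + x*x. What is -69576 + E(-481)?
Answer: 161789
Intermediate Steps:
E(x) = 4 + x²
-69576 + E(-481) = -69576 + (4 + (-481)²) = -69576 + (4 + 231361) = -69576 + 231365 = 161789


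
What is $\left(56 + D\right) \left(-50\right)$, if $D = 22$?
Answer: $-3900$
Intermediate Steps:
$\left(56 + D\right) \left(-50\right) = \left(56 + 22\right) \left(-50\right) = 78 \left(-50\right) = -3900$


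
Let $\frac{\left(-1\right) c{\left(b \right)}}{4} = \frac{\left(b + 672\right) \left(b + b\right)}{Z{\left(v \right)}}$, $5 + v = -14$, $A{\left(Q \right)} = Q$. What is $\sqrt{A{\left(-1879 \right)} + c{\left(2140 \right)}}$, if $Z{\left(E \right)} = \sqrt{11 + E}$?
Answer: $\sqrt{-1879 + 12035360 i \sqrt{2}} \approx 2917.1 + 2917.4 i$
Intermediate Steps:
$v = -19$ ($v = -5 - 14 = -19$)
$c{\left(b \right)} = 2 i b \sqrt{2} \left(672 + b\right)$ ($c{\left(b \right)} = - 4 \frac{\left(b + 672\right) \left(b + b\right)}{\sqrt{11 - 19}} = - 4 \frac{\left(672 + b\right) 2 b}{\sqrt{-8}} = - 4 \frac{2 b \left(672 + b\right)}{2 i \sqrt{2}} = - 4 \cdot 2 b \left(672 + b\right) \left(- \frac{i \sqrt{2}}{4}\right) = - 4 \left(- \frac{i b \sqrt{2} \left(672 + b\right)}{2}\right) = 2 i b \sqrt{2} \left(672 + b\right)$)
$\sqrt{A{\left(-1879 \right)} + c{\left(2140 \right)}} = \sqrt{-1879 + 2 i 2140 \sqrt{2} \left(672 + 2140\right)} = \sqrt{-1879 + 2 i 2140 \sqrt{2} \cdot 2812} = \sqrt{-1879 + 12035360 i \sqrt{2}}$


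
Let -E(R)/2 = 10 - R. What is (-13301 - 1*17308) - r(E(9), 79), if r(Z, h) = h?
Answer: -30688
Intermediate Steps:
E(R) = -20 + 2*R (E(R) = -2*(10 - R) = -20 + 2*R)
(-13301 - 1*17308) - r(E(9), 79) = (-13301 - 1*17308) - 1*79 = (-13301 - 17308) - 79 = -30609 - 79 = -30688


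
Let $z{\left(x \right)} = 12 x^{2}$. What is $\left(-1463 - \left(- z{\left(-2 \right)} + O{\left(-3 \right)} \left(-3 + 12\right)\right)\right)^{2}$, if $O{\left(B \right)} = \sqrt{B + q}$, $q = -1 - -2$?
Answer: $2002063 + 25470 i \sqrt{2} \approx 2.0021 \cdot 10^{6} + 36020.0 i$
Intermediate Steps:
$q = 1$ ($q = -1 + 2 = 1$)
$O{\left(B \right)} = \sqrt{1 + B}$ ($O{\left(B \right)} = \sqrt{B + 1} = \sqrt{1 + B}$)
$\left(-1463 - \left(- z{\left(-2 \right)} + O{\left(-3 \right)} \left(-3 + 12\right)\right)\right)^{2} = \left(-1463 + \left(12 \left(-2\right)^{2} - \sqrt{1 - 3} \left(-3 + 12\right)\right)\right)^{2} = \left(-1463 + \left(12 \cdot 4 - \sqrt{-2} \cdot 9\right)\right)^{2} = \left(-1463 + \left(48 - i \sqrt{2} \cdot 9\right)\right)^{2} = \left(-1463 + \left(48 - 9 i \sqrt{2}\right)\right)^{2} = \left(-1415 - 9 i \sqrt{2}\right)^{2}$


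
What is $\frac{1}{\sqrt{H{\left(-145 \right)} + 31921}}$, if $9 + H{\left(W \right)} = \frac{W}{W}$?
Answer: $\frac{\sqrt{31913}}{31913} \approx 0.0055978$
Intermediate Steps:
$H{\left(W \right)} = -8$ ($H{\left(W \right)} = -9 + \frac{W}{W} = -9 + 1 = -8$)
$\frac{1}{\sqrt{H{\left(-145 \right)} + 31921}} = \frac{1}{\sqrt{-8 + 31921}} = \frac{1}{\sqrt{31913}} = \frac{\sqrt{31913}}{31913}$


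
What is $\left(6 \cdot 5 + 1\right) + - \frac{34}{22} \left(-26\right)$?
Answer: $\frac{783}{11} \approx 71.182$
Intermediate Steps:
$\left(6 \cdot 5 + 1\right) + - \frac{34}{22} \left(-26\right) = \left(30 + 1\right) + \left(-34\right) \frac{1}{22} \left(-26\right) = 31 - - \frac{442}{11} = 31 + \frac{442}{11} = \frac{783}{11}$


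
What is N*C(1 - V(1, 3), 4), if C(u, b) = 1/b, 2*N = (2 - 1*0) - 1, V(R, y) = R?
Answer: 1/8 ≈ 0.12500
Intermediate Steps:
N = 1/2 (N = ((2 - 1*0) - 1)/2 = ((2 + 0) - 1)/2 = (2 - 1)/2 = (1/2)*1 = 1/2 ≈ 0.50000)
N*C(1 - V(1, 3), 4) = (1/2)/4 = (1/2)*(1/4) = 1/8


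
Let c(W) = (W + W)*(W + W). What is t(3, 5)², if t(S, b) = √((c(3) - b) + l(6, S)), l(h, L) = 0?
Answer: 31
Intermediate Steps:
c(W) = 4*W² (c(W) = (2*W)*(2*W) = 4*W²)
t(S, b) = √(36 - b) (t(S, b) = √((4*3² - b) + 0) = √((4*9 - b) + 0) = √((36 - b) + 0) = √(36 - b))
t(3, 5)² = (√(36 - 1*5))² = (√(36 - 5))² = (√31)² = 31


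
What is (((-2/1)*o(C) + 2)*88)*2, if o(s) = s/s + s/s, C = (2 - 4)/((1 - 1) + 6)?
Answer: -352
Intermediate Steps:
C = -1/3 (C = -2/(0 + 6) = -2/6 = -2*1/6 = -1/3 ≈ -0.33333)
o(s) = 2 (o(s) = 1 + 1 = 2)
(((-2/1)*o(C) + 2)*88)*2 = ((-2/1*2 + 2)*88)*2 = ((-2*1*2 + 2)*88)*2 = ((-2*2 + 2)*88)*2 = ((-4 + 2)*88)*2 = -2*88*2 = -176*2 = -352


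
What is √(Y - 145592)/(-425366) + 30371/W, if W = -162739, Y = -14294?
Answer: -30371/162739 - I*√159886/425366 ≈ -0.18662 - 0.00094003*I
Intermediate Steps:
√(Y - 145592)/(-425366) + 30371/W = √(-14294 - 145592)/(-425366) + 30371/(-162739) = √(-159886)*(-1/425366) + 30371*(-1/162739) = (I*√159886)*(-1/425366) - 30371/162739 = -I*√159886/425366 - 30371/162739 = -30371/162739 - I*√159886/425366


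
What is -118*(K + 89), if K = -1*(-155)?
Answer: -28792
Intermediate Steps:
K = 155
-118*(K + 89) = -118*(155 + 89) = -118*244 = -28792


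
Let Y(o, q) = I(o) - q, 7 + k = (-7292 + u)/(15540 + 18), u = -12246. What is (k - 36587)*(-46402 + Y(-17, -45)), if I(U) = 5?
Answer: 13195232192240/7779 ≈ 1.6963e+9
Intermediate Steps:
k = -64222/7779 (k = -7 + (-7292 - 12246)/(15540 + 18) = -7 - 19538/15558 = -7 - 19538*1/15558 = -7 - 9769/7779 = -64222/7779 ≈ -8.2558)
Y(o, q) = 5 - q
(k - 36587)*(-46402 + Y(-17, -45)) = (-64222/7779 - 36587)*(-46402 + (5 - 1*(-45))) = -284674495*(-46402 + (5 + 45))/7779 = -284674495*(-46402 + 50)/7779 = -284674495/7779*(-46352) = 13195232192240/7779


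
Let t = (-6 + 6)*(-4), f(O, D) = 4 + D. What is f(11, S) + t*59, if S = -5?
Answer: -1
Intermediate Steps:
t = 0 (t = 0*(-4) = 0)
f(11, S) + t*59 = (4 - 5) + 0*59 = -1 + 0 = -1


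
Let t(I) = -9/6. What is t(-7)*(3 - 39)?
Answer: 54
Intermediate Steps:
t(I) = -3/2 (t(I) = -9*⅙ = -3/2)
t(-7)*(3 - 39) = -3*(3 - 39)/2 = -3/2*(-36) = 54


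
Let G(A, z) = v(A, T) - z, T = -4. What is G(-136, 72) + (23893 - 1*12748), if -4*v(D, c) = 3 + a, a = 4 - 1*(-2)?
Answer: 44283/4 ≈ 11071.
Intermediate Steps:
a = 6 (a = 4 + 2 = 6)
v(D, c) = -9/4 (v(D, c) = -(3 + 6)/4 = -¼*9 = -9/4)
G(A, z) = -9/4 - z
G(-136, 72) + (23893 - 1*12748) = (-9/4 - 1*72) + (23893 - 1*12748) = (-9/4 - 72) + (23893 - 12748) = -297/4 + 11145 = 44283/4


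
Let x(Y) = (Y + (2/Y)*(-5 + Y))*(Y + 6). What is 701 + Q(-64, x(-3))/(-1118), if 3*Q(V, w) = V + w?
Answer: 783737/1118 ≈ 701.02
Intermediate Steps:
x(Y) = (6 + Y)*(Y + 2*(-5 + Y)/Y) (x(Y) = (Y + 2*(-5 + Y)/Y)*(6 + Y) = (6 + Y)*(Y + 2*(-5 + Y)/Y))
Q(V, w) = V/3 + w/3 (Q(V, w) = (V + w)/3 = V/3 + w/3)
701 + Q(-64, x(-3))/(-1118) = 701 + ((1/3)*(-64) + (2 + (-3)**2 - 60/(-3) + 8*(-3))/3)/(-1118) = 701 + (-64/3 + (2 + 9 - 60*(-1/3) - 24)/3)*(-1/1118) = 701 + (-64/3 + (2 + 9 + 20 - 24)/3)*(-1/1118) = 701 + (-64/3 + (1/3)*7)*(-1/1118) = 701 + (-64/3 + 7/3)*(-1/1118) = 701 - 19*(-1/1118) = 701 + 19/1118 = 783737/1118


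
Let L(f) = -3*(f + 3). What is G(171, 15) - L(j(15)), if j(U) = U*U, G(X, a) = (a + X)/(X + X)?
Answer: 39019/57 ≈ 684.54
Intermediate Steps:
G(X, a) = (X + a)/(2*X) (G(X, a) = (X + a)/((2*X)) = (X + a)*(1/(2*X)) = (X + a)/(2*X))
j(U) = U²
L(f) = -9 - 3*f (L(f) = -3*(3 + f) = -9 - 3*f)
G(171, 15) - L(j(15)) = (½)*(171 + 15)/171 - (-9 - 3*15²) = (½)*(1/171)*186 - (-9 - 3*225) = 31/57 - (-9 - 675) = 31/57 - 1*(-684) = 31/57 + 684 = 39019/57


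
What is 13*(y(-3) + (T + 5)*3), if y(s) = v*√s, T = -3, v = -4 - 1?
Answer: 78 - 65*I*√3 ≈ 78.0 - 112.58*I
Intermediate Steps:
v = -5
y(s) = -5*√s
13*(y(-3) + (T + 5)*3) = 13*(-5*I*√3 + (-3 + 5)*3) = 13*(-5*I*√3 + 2*3) = 13*(-5*I*√3 + 6) = 13*(6 - 5*I*√3) = 78 - 65*I*√3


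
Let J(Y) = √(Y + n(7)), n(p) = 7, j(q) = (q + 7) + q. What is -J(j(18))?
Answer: -5*√2 ≈ -7.0711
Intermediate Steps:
j(q) = 7 + 2*q (j(q) = (7 + q) + q = 7 + 2*q)
J(Y) = √(7 + Y) (J(Y) = √(Y + 7) = √(7 + Y))
-J(j(18)) = -√(7 + (7 + 2*18)) = -√(7 + (7 + 36)) = -√(7 + 43) = -√50 = -5*√2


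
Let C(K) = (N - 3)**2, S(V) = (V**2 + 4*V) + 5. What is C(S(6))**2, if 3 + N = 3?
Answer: 81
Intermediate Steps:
S(V) = 5 + V**2 + 4*V
N = 0 (N = -3 + 3 = 0)
C(K) = 9 (C(K) = (0 - 3)**2 = (-3)**2 = 9)
C(S(6))**2 = 9**2 = 81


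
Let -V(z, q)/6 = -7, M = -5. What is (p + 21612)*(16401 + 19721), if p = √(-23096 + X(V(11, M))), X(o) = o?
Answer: 780668664 + 36122*I*√23054 ≈ 7.8067e+8 + 5.4846e+6*I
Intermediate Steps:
V(z, q) = 42 (V(z, q) = -6*(-7) = 42)
p = I*√23054 (p = √(-23096 + 42) = √(-23054) = I*√23054 ≈ 151.84*I)
(p + 21612)*(16401 + 19721) = (I*√23054 + 21612)*(16401 + 19721) = (21612 + I*√23054)*36122 = 780668664 + 36122*I*√23054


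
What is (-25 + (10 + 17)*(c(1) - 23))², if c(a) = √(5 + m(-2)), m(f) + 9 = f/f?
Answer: 415129 - 34884*I*√3 ≈ 4.1513e+5 - 60421.0*I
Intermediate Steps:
m(f) = -8 (m(f) = -9 + f/f = -9 + 1 = -8)
c(a) = I*√3 (c(a) = √(5 - 8) = √(-3) = I*√3)
(-25 + (10 + 17)*(c(1) - 23))² = (-25 + (10 + 17)*(I*√3 - 23))² = (-25 + 27*(-23 + I*√3))² = (-25 + (-621 + 27*I*√3))² = (-646 + 27*I*√3)²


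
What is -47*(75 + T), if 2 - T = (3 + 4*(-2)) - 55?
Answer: -6439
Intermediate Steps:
T = 62 (T = 2 - ((3 + 4*(-2)) - 55) = 2 - ((3 - 8) - 55) = 2 - (-5 - 55) = 2 - 1*(-60) = 2 + 60 = 62)
-47*(75 + T) = -47*(75 + 62) = -47*137 = -6439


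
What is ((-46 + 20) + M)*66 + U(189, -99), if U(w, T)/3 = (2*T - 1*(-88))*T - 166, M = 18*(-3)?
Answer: 26892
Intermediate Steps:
M = -54
U(w, T) = -498 + 3*T*(88 + 2*T) (U(w, T) = 3*((2*T - 1*(-88))*T - 166) = 3*((2*T + 88)*T - 166) = 3*((88 + 2*T)*T - 166) = 3*(T*(88 + 2*T) - 166) = 3*(-166 + T*(88 + 2*T)) = -498 + 3*T*(88 + 2*T))
((-46 + 20) + M)*66 + U(189, -99) = ((-46 + 20) - 54)*66 + (-498 + 6*(-99)² + 264*(-99)) = (-26 - 54)*66 + (-498 + 6*9801 - 26136) = -80*66 + (-498 + 58806 - 26136) = -5280 + 32172 = 26892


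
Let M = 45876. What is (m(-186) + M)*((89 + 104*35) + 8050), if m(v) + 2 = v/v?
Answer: 540361625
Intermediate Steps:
m(v) = -1 (m(v) = -2 + v/v = -2 + 1 = -1)
(m(-186) + M)*((89 + 104*35) + 8050) = (-1 + 45876)*((89 + 104*35) + 8050) = 45875*((89 + 3640) + 8050) = 45875*(3729 + 8050) = 45875*11779 = 540361625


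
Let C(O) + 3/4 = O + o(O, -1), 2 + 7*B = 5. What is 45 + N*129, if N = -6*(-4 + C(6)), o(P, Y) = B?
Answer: -17559/14 ≈ -1254.2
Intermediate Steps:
B = 3/7 (B = -2/7 + (1/7)*5 = -2/7 + 5/7 = 3/7 ≈ 0.42857)
o(P, Y) = 3/7
C(O) = -9/28 + O (C(O) = -3/4 + (O + 3/7) = -3/4 + (3/7 + O) = -9/28 + O)
N = -141/14 (N = -6*(-4 + (-9/28 + 6)) = -6*(-4 + 159/28) = -6*47/28 = -141/14 ≈ -10.071)
45 + N*129 = 45 - 141/14*129 = 45 - 18189/14 = -17559/14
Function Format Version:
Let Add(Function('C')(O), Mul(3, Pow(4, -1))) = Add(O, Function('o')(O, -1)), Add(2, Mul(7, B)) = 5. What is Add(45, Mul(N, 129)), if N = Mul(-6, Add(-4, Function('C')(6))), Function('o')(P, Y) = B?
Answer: Rational(-17559, 14) ≈ -1254.2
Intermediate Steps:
B = Rational(3, 7) (B = Add(Rational(-2, 7), Mul(Rational(1, 7), 5)) = Add(Rational(-2, 7), Rational(5, 7)) = Rational(3, 7) ≈ 0.42857)
Function('o')(P, Y) = Rational(3, 7)
Function('C')(O) = Add(Rational(-9, 28), O) (Function('C')(O) = Add(Rational(-3, 4), Add(O, Rational(3, 7))) = Add(Rational(-3, 4), Add(Rational(3, 7), O)) = Add(Rational(-9, 28), O))
N = Rational(-141, 14) (N = Mul(-6, Add(-4, Add(Rational(-9, 28), 6))) = Mul(-6, Add(-4, Rational(159, 28))) = Mul(-6, Rational(47, 28)) = Rational(-141, 14) ≈ -10.071)
Add(45, Mul(N, 129)) = Add(45, Mul(Rational(-141, 14), 129)) = Add(45, Rational(-18189, 14)) = Rational(-17559, 14)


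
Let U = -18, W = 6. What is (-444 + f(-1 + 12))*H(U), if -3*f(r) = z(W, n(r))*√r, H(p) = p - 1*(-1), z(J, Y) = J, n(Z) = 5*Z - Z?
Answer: 7548 + 34*√11 ≈ 7660.8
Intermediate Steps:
n(Z) = 4*Z
H(p) = 1 + p (H(p) = p + 1 = 1 + p)
f(r) = -2*√r
(-444 + f(-1 + 12))*H(U) = (-444 - 2*√(-1 + 12))*(1 - 18) = (-444 - 2*√11)*(-17) = 7548 + 34*√11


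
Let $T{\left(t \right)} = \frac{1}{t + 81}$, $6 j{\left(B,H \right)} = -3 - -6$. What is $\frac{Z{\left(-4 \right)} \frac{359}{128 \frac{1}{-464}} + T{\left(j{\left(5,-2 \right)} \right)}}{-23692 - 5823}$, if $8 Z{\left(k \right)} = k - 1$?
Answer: $- \frac{8485093}{307900480} \approx -0.027558$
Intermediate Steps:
$j{\left(B,H \right)} = \frac{1}{2}$ ($j{\left(B,H \right)} = \frac{-3 - -6}{6} = \frac{-3 + 6}{6} = \frac{1}{6} \cdot 3 = \frac{1}{2}$)
$Z{\left(k \right)} = - \frac{1}{8} + \frac{k}{8}$ ($Z{\left(k \right)} = \frac{k - 1}{8} = \frac{-1 + k}{8} = - \frac{1}{8} + \frac{k}{8}$)
$T{\left(t \right)} = \frac{1}{81 + t}$
$\frac{Z{\left(-4 \right)} \frac{359}{128 \frac{1}{-464}} + T{\left(j{\left(5,-2 \right)} \right)}}{-23692 - 5823} = \frac{\left(- \frac{1}{8} + \frac{1}{8} \left(-4\right)\right) \frac{359}{128 \frac{1}{-464}} + \frac{1}{81 + \frac{1}{2}}}{-23692 - 5823} = \frac{\left(- \frac{1}{8} - \frac{1}{2}\right) \frac{359}{128 \left(- \frac{1}{464}\right)} + \frac{1}{\frac{163}{2}}}{-29515} = \left(- \frac{5 \frac{359}{- \frac{8}{29}}}{8} + \frac{2}{163}\right) \left(- \frac{1}{29515}\right) = \left(- \frac{5 \cdot 359 \left(- \frac{29}{8}\right)}{8} + \frac{2}{163}\right) \left(- \frac{1}{29515}\right) = \left(\left(- \frac{5}{8}\right) \left(- \frac{10411}{8}\right) + \frac{2}{163}\right) \left(- \frac{1}{29515}\right) = \left(\frac{52055}{64} + \frac{2}{163}\right) \left(- \frac{1}{29515}\right) = \frac{8485093}{10432} \left(- \frac{1}{29515}\right) = - \frac{8485093}{307900480}$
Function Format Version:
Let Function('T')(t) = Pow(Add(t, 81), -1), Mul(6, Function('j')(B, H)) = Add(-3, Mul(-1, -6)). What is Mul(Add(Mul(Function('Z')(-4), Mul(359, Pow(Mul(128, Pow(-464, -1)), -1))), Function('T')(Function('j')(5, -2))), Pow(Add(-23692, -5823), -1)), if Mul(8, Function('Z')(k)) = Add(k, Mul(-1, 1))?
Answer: Rational(-8485093, 307900480) ≈ -0.027558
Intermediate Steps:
Function('j')(B, H) = Rational(1, 2) (Function('j')(B, H) = Mul(Rational(1, 6), Add(-3, Mul(-1, -6))) = Mul(Rational(1, 6), Add(-3, 6)) = Mul(Rational(1, 6), 3) = Rational(1, 2))
Function('Z')(k) = Add(Rational(-1, 8), Mul(Rational(1, 8), k)) (Function('Z')(k) = Mul(Rational(1, 8), Add(k, Mul(-1, 1))) = Mul(Rational(1, 8), Add(k, -1)) = Mul(Rational(1, 8), Add(-1, k)) = Add(Rational(-1, 8), Mul(Rational(1, 8), k)))
Function('T')(t) = Pow(Add(81, t), -1)
Mul(Add(Mul(Function('Z')(-4), Mul(359, Pow(Mul(128, Pow(-464, -1)), -1))), Function('T')(Function('j')(5, -2))), Pow(Add(-23692, -5823), -1)) = Mul(Add(Mul(Add(Rational(-1, 8), Mul(Rational(1, 8), -4)), Mul(359, Pow(Mul(128, Pow(-464, -1)), -1))), Pow(Add(81, Rational(1, 2)), -1)), Pow(Add(-23692, -5823), -1)) = Mul(Add(Mul(Add(Rational(-1, 8), Rational(-1, 2)), Mul(359, Pow(Mul(128, Rational(-1, 464)), -1))), Pow(Rational(163, 2), -1)), Pow(-29515, -1)) = Mul(Add(Mul(Rational(-5, 8), Mul(359, Pow(Rational(-8, 29), -1))), Rational(2, 163)), Rational(-1, 29515)) = Mul(Add(Mul(Rational(-5, 8), Mul(359, Rational(-29, 8))), Rational(2, 163)), Rational(-1, 29515)) = Mul(Add(Mul(Rational(-5, 8), Rational(-10411, 8)), Rational(2, 163)), Rational(-1, 29515)) = Mul(Add(Rational(52055, 64), Rational(2, 163)), Rational(-1, 29515)) = Mul(Rational(8485093, 10432), Rational(-1, 29515)) = Rational(-8485093, 307900480)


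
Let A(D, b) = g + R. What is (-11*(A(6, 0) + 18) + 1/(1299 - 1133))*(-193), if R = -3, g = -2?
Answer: 4581241/166 ≈ 27598.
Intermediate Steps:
A(D, b) = -5 (A(D, b) = -2 - 3 = -5)
(-11*(A(6, 0) + 18) + 1/(1299 - 1133))*(-193) = (-11*(-5 + 18) + 1/(1299 - 1133))*(-193) = (-11*13 + 1/166)*(-193) = (-143 + 1/166)*(-193) = -23737/166*(-193) = 4581241/166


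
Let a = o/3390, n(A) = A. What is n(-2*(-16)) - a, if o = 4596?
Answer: 17314/565 ≈ 30.644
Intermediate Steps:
a = 766/565 (a = 4596/3390 = 4596*(1/3390) = 766/565 ≈ 1.3558)
n(-2*(-16)) - a = -2*(-16) - 1*766/565 = 32 - 766/565 = 17314/565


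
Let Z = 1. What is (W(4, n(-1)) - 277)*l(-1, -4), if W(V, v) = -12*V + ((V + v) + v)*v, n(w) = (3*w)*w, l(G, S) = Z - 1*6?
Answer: 1475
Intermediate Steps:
l(G, S) = -5 (l(G, S) = 1 - 1*6 = 1 - 6 = -5)
n(w) = 3*w**2
W(V, v) = -12*V + v*(V + 2*v) (W(V, v) = -12*V + (V + 2*v)*v = -12*V + v*(V + 2*v))
(W(4, n(-1)) - 277)*l(-1, -4) = ((-12*4 + 2*(3*(-1)**2)**2 + 4*(3*(-1)**2)) - 277)*(-5) = ((-48 + 2*(3*1)**2 + 4*(3*1)) - 277)*(-5) = ((-48 + 2*3**2 + 4*3) - 277)*(-5) = ((-48 + 2*9 + 12) - 277)*(-5) = ((-48 + 18 + 12) - 277)*(-5) = (-18 - 277)*(-5) = -295*(-5) = 1475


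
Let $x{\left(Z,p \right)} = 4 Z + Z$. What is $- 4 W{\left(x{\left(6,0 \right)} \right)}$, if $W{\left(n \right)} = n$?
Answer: $-120$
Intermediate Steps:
$x{\left(Z,p \right)} = 5 Z$
$- 4 W{\left(x{\left(6,0 \right)} \right)} = - 4 \cdot 5 \cdot 6 = \left(-4\right) 30 = -120$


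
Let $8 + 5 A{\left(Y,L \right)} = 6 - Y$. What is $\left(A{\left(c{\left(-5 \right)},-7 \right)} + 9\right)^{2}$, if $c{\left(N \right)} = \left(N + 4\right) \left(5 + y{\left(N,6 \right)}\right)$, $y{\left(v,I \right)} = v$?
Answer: $\frac{1849}{25} \approx 73.96$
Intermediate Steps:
$c{\left(N \right)} = \left(4 + N\right) \left(5 + N\right)$ ($c{\left(N \right)} = \left(N + 4\right) \left(5 + N\right) = \left(4 + N\right) \left(5 + N\right)$)
$A{\left(Y,L \right)} = - \frac{2}{5} - \frac{Y}{5}$ ($A{\left(Y,L \right)} = - \frac{8}{5} + \frac{6 - Y}{5} = - \frac{8}{5} - \left(- \frac{6}{5} + \frac{Y}{5}\right) = - \frac{2}{5} - \frac{Y}{5}$)
$\left(A{\left(c{\left(-5 \right)},-7 \right)} + 9\right)^{2} = \left(\left(- \frac{2}{5} - \frac{20 + \left(-5\right)^{2} + 9 \left(-5\right)}{5}\right) + 9\right)^{2} = \left(\left(- \frac{2}{5} - \frac{20 + 25 - 45}{5}\right) + 9\right)^{2} = \left(\left(- \frac{2}{5} - 0\right) + 9\right)^{2} = \left(\left(- \frac{2}{5} + 0\right) + 9\right)^{2} = \left(- \frac{2}{5} + 9\right)^{2} = \left(\frac{43}{5}\right)^{2} = \frac{1849}{25}$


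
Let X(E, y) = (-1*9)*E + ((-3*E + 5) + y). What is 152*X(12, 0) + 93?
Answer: -21035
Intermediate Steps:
X(E, y) = 5 + y - 12*E (X(E, y) = -9*E + ((5 - 3*E) + y) = -9*E + (5 + y - 3*E) = 5 + y - 12*E)
152*X(12, 0) + 93 = 152*(5 + 0 - 12*12) + 93 = 152*(5 + 0 - 144) + 93 = 152*(-139) + 93 = -21128 + 93 = -21035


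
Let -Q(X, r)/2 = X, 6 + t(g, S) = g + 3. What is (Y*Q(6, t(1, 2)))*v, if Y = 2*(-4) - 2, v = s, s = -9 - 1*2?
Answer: -1320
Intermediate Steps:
t(g, S) = -3 + g (t(g, S) = -6 + (g + 3) = -6 + (3 + g) = -3 + g)
s = -11 (s = -9 - 2 = -11)
v = -11
Y = -10 (Y = -8 - 2 = -10)
Q(X, r) = -2*X
(Y*Q(6, t(1, 2)))*v = -(-20)*6*(-11) = -10*(-12)*(-11) = 120*(-11) = -1320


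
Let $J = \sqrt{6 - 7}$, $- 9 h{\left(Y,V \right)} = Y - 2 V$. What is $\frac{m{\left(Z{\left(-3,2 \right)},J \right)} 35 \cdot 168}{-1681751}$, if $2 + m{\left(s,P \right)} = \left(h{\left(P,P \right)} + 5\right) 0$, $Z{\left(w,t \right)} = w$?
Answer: $\frac{11760}{1681751} \approx 0.0069927$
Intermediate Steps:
$h{\left(Y,V \right)} = - \frac{Y}{9} + \frac{2 V}{9}$ ($h{\left(Y,V \right)} = - \frac{Y - 2 V}{9} = - \frac{Y}{9} + \frac{2 V}{9}$)
$J = i$ ($J = \sqrt{-1} = i \approx 1.0 i$)
$m{\left(s,P \right)} = -2$ ($m{\left(s,P \right)} = -2 + \left(\left(- \frac{P}{9} + \frac{2 P}{9}\right) + 5\right) 0 = -2 + \left(\frac{P}{9} + 5\right) 0 = -2 + \left(5 + \frac{P}{9}\right) 0 = -2 + 0 = -2$)
$\frac{m{\left(Z{\left(-3,2 \right)},J \right)} 35 \cdot 168}{-1681751} = \frac{\left(-2\right) 35 \cdot 168}{-1681751} = \left(-70\right) 168 \left(- \frac{1}{1681751}\right) = \left(-11760\right) \left(- \frac{1}{1681751}\right) = \frac{11760}{1681751}$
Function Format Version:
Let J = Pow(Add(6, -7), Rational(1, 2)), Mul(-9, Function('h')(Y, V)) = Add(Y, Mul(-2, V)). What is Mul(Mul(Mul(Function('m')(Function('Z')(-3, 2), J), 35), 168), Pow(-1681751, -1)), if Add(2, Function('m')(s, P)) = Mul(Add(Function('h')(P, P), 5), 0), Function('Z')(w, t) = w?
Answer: Rational(11760, 1681751) ≈ 0.0069927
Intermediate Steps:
Function('h')(Y, V) = Add(Mul(Rational(-1, 9), Y), Mul(Rational(2, 9), V)) (Function('h')(Y, V) = Mul(Rational(-1, 9), Add(Y, Mul(-2, V))) = Add(Mul(Rational(-1, 9), Y), Mul(Rational(2, 9), V)))
J = I (J = Pow(-1, Rational(1, 2)) = I ≈ Mul(1.0000, I))
Function('m')(s, P) = -2 (Function('m')(s, P) = Add(-2, Mul(Add(Add(Mul(Rational(-1, 9), P), Mul(Rational(2, 9), P)), 5), 0)) = Add(-2, Mul(Add(Mul(Rational(1, 9), P), 5), 0)) = Add(-2, Mul(Add(5, Mul(Rational(1, 9), P)), 0)) = Add(-2, 0) = -2)
Mul(Mul(Mul(Function('m')(Function('Z')(-3, 2), J), 35), 168), Pow(-1681751, -1)) = Mul(Mul(Mul(-2, 35), 168), Pow(-1681751, -1)) = Mul(Mul(-70, 168), Rational(-1, 1681751)) = Mul(-11760, Rational(-1, 1681751)) = Rational(11760, 1681751)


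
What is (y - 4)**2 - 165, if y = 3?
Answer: -164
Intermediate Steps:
(y - 4)**2 - 165 = (3 - 4)**2 - 165 = (-1)**2 - 165 = 1 - 165 = -164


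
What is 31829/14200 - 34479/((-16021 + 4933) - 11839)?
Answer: 1219345283/325563400 ≈ 3.7453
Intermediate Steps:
31829/14200 - 34479/((-16021 + 4933) - 11839) = 31829*(1/14200) - 34479/(-11088 - 11839) = 31829/14200 - 34479/(-22927) = 31829/14200 - 34479*(-1/22927) = 31829/14200 + 34479/22927 = 1219345283/325563400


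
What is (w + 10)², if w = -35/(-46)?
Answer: 245025/2116 ≈ 115.80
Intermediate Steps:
w = 35/46 (w = -35*(-1/46) = 35/46 ≈ 0.76087)
(w + 10)² = (35/46 + 10)² = (495/46)² = 245025/2116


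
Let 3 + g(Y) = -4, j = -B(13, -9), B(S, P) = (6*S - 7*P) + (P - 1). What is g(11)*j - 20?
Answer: 897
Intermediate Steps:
B(S, P) = -1 - 6*P + 6*S (B(S, P) = (-7*P + 6*S) + (-1 + P) = -1 - 6*P + 6*S)
j = -131 (j = -(-1 - 6*(-9) + 6*13) = -(-1 + 54 + 78) = -1*131 = -131)
g(Y) = -7 (g(Y) = -3 - 4 = -7)
g(11)*j - 20 = -7*(-131) - 20 = 917 - 20 = 897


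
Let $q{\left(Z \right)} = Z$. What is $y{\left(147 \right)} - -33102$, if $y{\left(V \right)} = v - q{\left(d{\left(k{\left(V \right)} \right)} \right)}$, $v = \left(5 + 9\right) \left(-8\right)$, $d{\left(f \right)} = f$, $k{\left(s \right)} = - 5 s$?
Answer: $33725$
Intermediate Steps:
$v = -112$ ($v = 14 \left(-8\right) = -112$)
$y{\left(V \right)} = -112 + 5 V$ ($y{\left(V \right)} = -112 - - 5 V = -112 + 5 V$)
$y{\left(147 \right)} - -33102 = \left(-112 + 5 \cdot 147\right) - -33102 = \left(-112 + 735\right) + 33102 = 623 + 33102 = 33725$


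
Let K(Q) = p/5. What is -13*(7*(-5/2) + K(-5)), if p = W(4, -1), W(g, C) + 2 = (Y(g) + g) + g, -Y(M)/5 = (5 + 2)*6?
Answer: 7579/10 ≈ 757.90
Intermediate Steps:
Y(M) = -210 (Y(M) = -5*(5 + 2)*6 = -35*6 = -5*42 = -210)
W(g, C) = -212 + 2*g (W(g, C) = -2 + ((-210 + g) + g) = -2 + (-210 + 2*g) = -212 + 2*g)
p = -204 (p = -212 + 2*4 = -212 + 8 = -204)
K(Q) = -204/5
-13*(7*(-5/2) + K(-5)) = -13*(7*(-5/2) - 204/5) = -13*(-35/2 - 204/5) = -13*(-583/10) = 7579/10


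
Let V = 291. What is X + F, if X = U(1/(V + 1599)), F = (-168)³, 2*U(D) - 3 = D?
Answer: -17923363289/3780 ≈ -4.7416e+6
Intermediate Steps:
U(D) = 3/2 + D/2
F = -4741632
X = 5671/3780 (X = 3/2 + 1/(2*(291 + 1599)) = 3/2 + (½)/1890 = 3/2 + (½)*(1/1890) = 3/2 + 1/3780 = 5671/3780 ≈ 1.5003)
X + F = 5671/3780 - 4741632 = -17923363289/3780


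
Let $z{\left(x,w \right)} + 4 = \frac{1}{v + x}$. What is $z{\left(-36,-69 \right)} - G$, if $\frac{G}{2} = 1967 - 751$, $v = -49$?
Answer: $- \frac{207061}{85} \approx -2436.0$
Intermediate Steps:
$z{\left(x,w \right)} = -4 + \frac{1}{-49 + x}$
$G = 2432$ ($G = 2 \left(1967 - 751\right) = 2 \cdot 1216 = 2432$)
$z{\left(-36,-69 \right)} - G = \frac{197 - -144}{-49 - 36} - 2432 = \frac{197 + 144}{-85} - 2432 = \left(- \frac{1}{85}\right) 341 - 2432 = - \frac{341}{85} - 2432 = - \frac{207061}{85}$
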